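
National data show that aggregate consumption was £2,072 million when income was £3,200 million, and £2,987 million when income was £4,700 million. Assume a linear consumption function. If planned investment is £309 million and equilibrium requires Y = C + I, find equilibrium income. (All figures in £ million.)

MPC = (2987 − 2072)/(4700 − 3200) = 915/1500 = 0.61
a = 2072 − 0.61(3200) = 120
Equilibrium: Y = 120 + 0.61Y + 309
0.39Y = 429, so Y = 429/0.39 = 1100

Y = 1100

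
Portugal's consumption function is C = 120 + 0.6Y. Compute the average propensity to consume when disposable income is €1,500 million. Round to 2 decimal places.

C = 120 + 0.6(1500) = 1020
APC = C/Y = 1020/1500 = 0.68

APC = 0.68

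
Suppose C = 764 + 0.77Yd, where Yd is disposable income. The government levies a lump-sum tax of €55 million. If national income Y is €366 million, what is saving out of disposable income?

S = -692.47

Yd = Y − T = 366 − 55 = 311
C = 764 + 0.77(311) = 764 + 239.47 = 1003.47
S = Yd − C = 311 − 1003.47 = -692.47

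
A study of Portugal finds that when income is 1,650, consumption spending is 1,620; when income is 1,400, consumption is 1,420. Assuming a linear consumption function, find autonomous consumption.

MPC = ΔC/ΔY = (1620 − 1420)/(1650 − 1400) = 200/250 = 0.8
a = C − MPC·Y = 1420 − 0.8(1400) = 1420 − 1120 = 300

a = 300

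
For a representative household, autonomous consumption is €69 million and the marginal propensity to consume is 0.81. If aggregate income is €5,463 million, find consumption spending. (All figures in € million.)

C = 4494.03

C = 69 + 0.81(5463) = 69 + 4425.03 = 4494.03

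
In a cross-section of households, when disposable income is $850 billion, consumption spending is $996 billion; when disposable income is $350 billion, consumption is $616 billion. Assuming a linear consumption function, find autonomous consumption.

a = 350

MPC = ΔC/ΔY = (996 − 616)/(850 − 350) = 380/500 = 0.76
a = C − MPC·Y = 616 − 0.76(350) = 616 − 266 = 350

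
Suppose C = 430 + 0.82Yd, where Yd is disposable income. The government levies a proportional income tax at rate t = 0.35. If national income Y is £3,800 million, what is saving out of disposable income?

S = 14.6

Yd = (1 − 0.35)(3800) = 0.65(3800) = 2470
C = 430 + 0.82(2470) = 430 + 2025.4 = 2455.4
S = Yd − C = 2470 − 2455.4 = 14.6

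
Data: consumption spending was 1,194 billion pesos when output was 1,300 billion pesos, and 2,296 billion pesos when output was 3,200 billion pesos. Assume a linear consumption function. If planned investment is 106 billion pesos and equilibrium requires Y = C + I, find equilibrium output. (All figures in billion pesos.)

Y = 1300

MPC = (2296 − 1194)/(3200 − 1300) = 1102/1900 = 0.58
a = 1194 − 0.58(1300) = 440
Equilibrium: Y = 440 + 0.58Y + 106
0.42Y = 546, so Y = 546/0.42 = 1300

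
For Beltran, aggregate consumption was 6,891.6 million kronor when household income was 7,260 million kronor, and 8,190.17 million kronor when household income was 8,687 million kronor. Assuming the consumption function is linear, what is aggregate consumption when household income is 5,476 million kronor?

C = 5268.16

MPC = (8190.17 − 6891.6)/(8687 − 7260) = 1298.57/1427 = 0.91
a = 6891.6 − 0.91(7260) = 6891.6 − 6606.6 = 285
C = 285 + 0.91(5476) = 285 + 4983.16 = 5268.16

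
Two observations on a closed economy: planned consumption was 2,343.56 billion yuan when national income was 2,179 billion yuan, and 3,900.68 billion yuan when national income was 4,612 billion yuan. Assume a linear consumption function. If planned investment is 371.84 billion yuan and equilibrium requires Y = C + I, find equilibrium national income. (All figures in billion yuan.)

MPC = (3900.68 − 2343.56)/(4612 − 2179) = 1557.12/2433 = 0.64
a = 2343.56 − 0.64(2179) = 949
Equilibrium: Y = 949 + 0.64Y + 371.84
0.36Y = 1320.84, so Y = 1320.84/0.36 = 3669

Y = 3669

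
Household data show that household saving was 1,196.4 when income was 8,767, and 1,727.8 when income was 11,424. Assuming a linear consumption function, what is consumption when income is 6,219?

MPS = ΔS/ΔY = (1727.8 − 1196.4)/(11424 − 8767) = 531.4/2657 = 0.2
MPC = 1 − MPS = 0.8
Autonomous saving = 1196.4 − 0.2(8767) = -557, so a = 557
C = 557 + 0.8(6219) = 557 + 4975.2 = 5532.2

C = 5532.2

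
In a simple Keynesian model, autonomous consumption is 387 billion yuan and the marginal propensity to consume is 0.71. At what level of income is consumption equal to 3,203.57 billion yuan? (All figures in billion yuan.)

387 + 0.71Y = 3203.57
0.71Y = 2816.57, so Y = 2816.57/0.71 = 3967

Y = 3967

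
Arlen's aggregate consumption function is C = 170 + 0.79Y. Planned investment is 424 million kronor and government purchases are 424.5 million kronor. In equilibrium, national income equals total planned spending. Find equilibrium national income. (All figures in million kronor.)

Y = 4850

Y = C + I + G = 170 + 0.79Y + 424 + 424.5
Y − 0.79Y = 1018.5
0.21Y = 1018.5, so Y = 1018.5/0.21 = 4850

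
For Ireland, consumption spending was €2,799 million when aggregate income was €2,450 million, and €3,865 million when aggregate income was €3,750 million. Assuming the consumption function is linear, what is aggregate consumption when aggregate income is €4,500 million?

MPC = (3865 − 2799)/(3750 − 2450) = 1066/1300 = 0.82
a = 2799 − 0.82(2450) = 2799 − 2009 = 790
C = 790 + 0.82(4500) = 790 + 3690 = 4480

C = 4480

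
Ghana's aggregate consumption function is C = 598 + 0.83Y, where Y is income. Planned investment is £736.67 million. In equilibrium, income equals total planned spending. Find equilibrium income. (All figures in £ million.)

Y = C + I = 598 + 0.83Y + 736.67
Y − 0.83Y = 1334.67
0.17Y = 1334.67, so Y = 1334.67/0.17 = 7851

Y = 7851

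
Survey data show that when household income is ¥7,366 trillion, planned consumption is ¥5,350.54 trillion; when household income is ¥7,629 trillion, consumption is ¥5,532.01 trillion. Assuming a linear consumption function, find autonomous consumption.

MPC = ΔC/ΔY = (5532.01 − 5350.54)/(7629 − 7366) = 181.47/263 = 0.69
a = C − MPC·Y = 5350.54 − 0.69(7366) = 5350.54 − 5082.54 = 268

a = 268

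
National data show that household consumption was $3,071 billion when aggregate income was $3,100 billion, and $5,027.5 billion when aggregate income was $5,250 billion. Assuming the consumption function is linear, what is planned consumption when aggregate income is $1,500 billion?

MPC = (5027.5 − 3071)/(5250 − 3100) = 1956.5/2150 = 0.91
a = 3071 − 0.91(3100) = 3071 − 2821 = 250
C = 250 + 0.91(1500) = 250 + 1365 = 1615

C = 1615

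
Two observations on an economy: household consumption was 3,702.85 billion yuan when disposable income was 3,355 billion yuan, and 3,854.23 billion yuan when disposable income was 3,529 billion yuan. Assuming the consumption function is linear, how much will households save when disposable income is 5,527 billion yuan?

MPC = (3854.23 − 3702.85)/(3529 − 3355) = 151.38/174 = 0.87
a = 3702.85 − 0.87(3355) = 3702.85 − 2918.85 = 784
C = 784 + 0.87(5527) = 5592.49
S = 5527 − 5592.49 = -65.49

S = -65.49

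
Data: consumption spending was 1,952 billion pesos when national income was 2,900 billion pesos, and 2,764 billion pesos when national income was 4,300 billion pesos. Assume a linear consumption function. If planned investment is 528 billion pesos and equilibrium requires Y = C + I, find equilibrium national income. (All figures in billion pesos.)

MPC = (2764 − 1952)/(4300 − 2900) = 812/1400 = 0.58
a = 1952 − 0.58(2900) = 270
Equilibrium: Y = 270 + 0.58Y + 528
0.42Y = 798, so Y = 798/0.42 = 1900

Y = 1900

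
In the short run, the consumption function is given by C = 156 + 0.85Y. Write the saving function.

S = -156 + 0.15Y

S = Y − C = Y − (156 + 0.85Y) = -156 + (1 − 0.85)Y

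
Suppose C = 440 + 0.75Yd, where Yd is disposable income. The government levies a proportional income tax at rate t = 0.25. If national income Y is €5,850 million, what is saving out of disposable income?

Yd = (1 − 0.25)(5850) = 0.75(5850) = 4387.5
C = 440 + 0.75(4387.5) = 440 + 3290.625 = 3730.625
S = Yd − C = 4387.5 − 3730.625 = 656.875

S = 656.875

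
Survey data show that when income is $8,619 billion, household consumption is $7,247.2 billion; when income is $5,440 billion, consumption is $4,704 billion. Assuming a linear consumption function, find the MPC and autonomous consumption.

MPC = 0.8; a = 352

MPC = ΔC/ΔY = (7247.2 − 4704)/(8619 − 5440) = 2543.2/3179 = 0.8
a = C − MPC·Y = 4704 − 0.8(5440) = 4704 − 4352 = 352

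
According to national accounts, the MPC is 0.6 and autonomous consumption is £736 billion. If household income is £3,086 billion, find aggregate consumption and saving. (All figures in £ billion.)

C = 2587.6; S = 498.4

C = 736 + 0.6(3086) = 736 + 1851.6 = 2587.6
S = Y − C = 3086 − 2587.6 = 498.4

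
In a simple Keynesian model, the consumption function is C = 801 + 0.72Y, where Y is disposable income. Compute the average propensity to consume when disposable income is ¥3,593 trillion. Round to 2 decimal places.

C = 801 + 0.72(3593) = 3387.96
APC = C/Y = 3387.96/3593 = 0.94

APC = 0.94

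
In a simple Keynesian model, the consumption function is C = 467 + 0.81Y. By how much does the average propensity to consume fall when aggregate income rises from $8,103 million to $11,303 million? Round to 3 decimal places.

ΔAPC = 0.016

At Y = 8103: C = 467 + 0.81(8103) = 7030.43, APC = 7030.43/8103 = 0.8676
At Y = 11303: C = 9622.43, APC = 9622.43/11303 = 0.8513
Fall in APC = 0.8676 − 0.8513 = 0.0163 ≈ 0.016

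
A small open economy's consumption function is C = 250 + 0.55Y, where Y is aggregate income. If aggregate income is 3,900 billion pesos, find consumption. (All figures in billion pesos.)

C = 2395

C = 250 + 0.55(3900) = 250 + 2145 = 2395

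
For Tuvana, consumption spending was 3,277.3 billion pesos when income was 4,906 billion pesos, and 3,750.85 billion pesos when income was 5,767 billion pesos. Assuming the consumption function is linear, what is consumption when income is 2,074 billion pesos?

C = 1719.7

MPC = (3750.85 − 3277.3)/(5767 − 4906) = 473.55/861 = 0.55
a = 3277.3 − 0.55(4906) = 3277.3 − 2698.3 = 579
C = 579 + 0.55(2074) = 579 + 1140.7 = 1719.7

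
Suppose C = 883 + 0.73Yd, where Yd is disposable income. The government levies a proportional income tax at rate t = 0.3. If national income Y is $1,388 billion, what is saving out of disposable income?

S = -620.668

Yd = (1 − 0.3)(1388) = 0.7(1388) = 971.6
C = 883 + 0.73(971.6) = 883 + 709.268 = 1592.268
S = Yd − C = 971.6 − 1592.268 = -620.668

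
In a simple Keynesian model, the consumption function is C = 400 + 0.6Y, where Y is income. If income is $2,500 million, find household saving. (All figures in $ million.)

S = 600

C = 400 + 0.6(2500) = 400 + 1500 = 1900
S = Y − C = 2500 − 1900 = 600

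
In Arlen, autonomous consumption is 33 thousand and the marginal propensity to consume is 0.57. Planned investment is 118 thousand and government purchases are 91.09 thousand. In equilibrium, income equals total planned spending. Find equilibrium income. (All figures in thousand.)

Y = 563

Y = C + I + G = 33 + 0.57Y + 118 + 91.09
Y − 0.57Y = 242.09
0.43Y = 242.09, so Y = 242.09/0.43 = 563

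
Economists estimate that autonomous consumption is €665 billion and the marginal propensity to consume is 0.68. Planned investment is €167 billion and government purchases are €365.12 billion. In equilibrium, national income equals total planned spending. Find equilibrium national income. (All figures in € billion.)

Y = 3741

Y = C + I + G = 665 + 0.68Y + 167 + 365.12
Y − 0.68Y = 1197.12
0.32Y = 1197.12, so Y = 1197.12/0.32 = 3741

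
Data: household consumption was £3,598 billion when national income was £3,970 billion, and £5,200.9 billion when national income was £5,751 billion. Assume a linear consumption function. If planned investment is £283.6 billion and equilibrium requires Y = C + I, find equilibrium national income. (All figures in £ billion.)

MPC = (5200.9 − 3598)/(5751 − 3970) = 1602.9/1781 = 0.9
a = 3598 − 0.9(3970) = 25
Equilibrium: Y = 25 + 0.9Y + 283.6
0.1Y = 308.6, so Y = 308.6/0.1 = 3086

Y = 3086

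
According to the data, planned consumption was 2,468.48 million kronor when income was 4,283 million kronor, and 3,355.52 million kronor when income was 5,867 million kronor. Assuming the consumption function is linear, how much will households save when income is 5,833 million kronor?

S = 2496.52

MPC = (3355.52 − 2468.48)/(5867 − 4283) = 887.04/1584 = 0.56
a = 2468.48 − 0.56(4283) = 2468.48 − 2398.48 = 70
C = 70 + 0.56(5833) = 3336.48
S = 5833 − 3336.48 = 2496.52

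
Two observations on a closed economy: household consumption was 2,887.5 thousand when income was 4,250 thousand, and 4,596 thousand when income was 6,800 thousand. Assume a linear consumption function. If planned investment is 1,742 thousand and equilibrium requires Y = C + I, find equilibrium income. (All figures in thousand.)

Y = 5400

MPC = (4596 − 2887.5)/(6800 − 4250) = 1708.5/2550 = 0.67
a = 2887.5 − 0.67(4250) = 40
Equilibrium: Y = 40 + 0.67Y + 1742
0.33Y = 1782, so Y = 1782/0.33 = 5400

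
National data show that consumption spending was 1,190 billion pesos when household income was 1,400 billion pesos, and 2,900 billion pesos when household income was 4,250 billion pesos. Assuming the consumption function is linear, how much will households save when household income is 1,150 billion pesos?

S = 110

MPC = (2900 − 1190)/(4250 − 1400) = 1710/2850 = 0.6
a = 1190 − 0.6(1400) = 1190 − 840 = 350
C = 350 + 0.6(1150) = 1040
S = 1150 − 1040 = 110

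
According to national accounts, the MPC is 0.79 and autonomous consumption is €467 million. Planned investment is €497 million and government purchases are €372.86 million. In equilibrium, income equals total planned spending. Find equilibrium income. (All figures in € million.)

Y = C + I + G = 467 + 0.79Y + 497 + 372.86
Y − 0.79Y = 1336.86
0.21Y = 1336.86, so Y = 1336.86/0.21 = 6366

Y = 6366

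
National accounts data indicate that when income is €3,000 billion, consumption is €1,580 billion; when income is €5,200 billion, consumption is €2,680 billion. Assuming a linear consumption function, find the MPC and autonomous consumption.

MPC = 0.5; a = 80

MPC = ΔC/ΔY = (2680 − 1580)/(5200 − 3000) = 1100/2200 = 0.5
a = C − MPC·Y = 1580 − 0.5(3000) = 1580 − 1500 = 80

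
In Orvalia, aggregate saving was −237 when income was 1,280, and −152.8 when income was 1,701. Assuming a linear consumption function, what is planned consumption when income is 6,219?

C = 5468.2

MPS = ΔS/ΔY = (-152.8 − (-237))/(1701 − 1280) = 84.2/421 = 0.2
MPC = 1 − MPS = 0.8
Autonomous saving = -237 − 0.2(1280) = -493, so a = 493
C = 493 + 0.8(6219) = 493 + 4975.2 = 5468.2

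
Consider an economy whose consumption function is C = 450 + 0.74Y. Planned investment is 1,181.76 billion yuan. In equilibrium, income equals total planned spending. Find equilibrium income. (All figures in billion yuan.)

Y = 6276

Y = C + I = 450 + 0.74Y + 1181.76
Y − 0.74Y = 1631.76
0.26Y = 1631.76, so Y = 1631.76/0.26 = 6276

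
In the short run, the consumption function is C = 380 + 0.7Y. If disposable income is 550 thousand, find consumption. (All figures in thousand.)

C = 380 + 0.7(550) = 380 + 385 = 765

C = 765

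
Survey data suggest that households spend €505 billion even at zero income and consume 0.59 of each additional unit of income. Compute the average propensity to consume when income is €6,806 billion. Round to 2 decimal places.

C = 505 + 0.59(6806) = 4520.54
APC = C/Y = 4520.54/6806 = 0.66

APC = 0.66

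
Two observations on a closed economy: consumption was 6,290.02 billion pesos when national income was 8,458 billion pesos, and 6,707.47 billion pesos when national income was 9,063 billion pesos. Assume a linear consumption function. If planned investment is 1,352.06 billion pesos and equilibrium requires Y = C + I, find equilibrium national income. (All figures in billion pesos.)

MPC = (6707.47 − 6290.02)/(9063 − 8458) = 417.45/605 = 0.69
a = 6290.02 − 0.69(8458) = 454
Equilibrium: Y = 454 + 0.69Y + 1352.06
0.31Y = 1806.06, so Y = 1806.06/0.31 = 5826

Y = 5826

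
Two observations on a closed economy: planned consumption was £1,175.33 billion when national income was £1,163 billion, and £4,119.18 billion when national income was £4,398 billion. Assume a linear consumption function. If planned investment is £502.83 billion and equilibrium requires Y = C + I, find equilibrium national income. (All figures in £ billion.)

MPC = (4119.18 − 1175.33)/(4398 − 1163) = 2943.85/3235 = 0.91
a = 1175.33 − 0.91(1163) = 117
Equilibrium: Y = 117 + 0.91Y + 502.83
0.09Y = 619.83, so Y = 619.83/0.09 = 6887

Y = 6887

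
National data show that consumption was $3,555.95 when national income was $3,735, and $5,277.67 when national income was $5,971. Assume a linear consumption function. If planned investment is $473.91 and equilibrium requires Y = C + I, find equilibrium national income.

Y = 5017

MPC = (5277.67 − 3555.95)/(5971 − 3735) = 1721.72/2236 = 0.77
a = 3555.95 − 0.77(3735) = 680
Equilibrium: Y = 680 + 0.77Y + 473.91
0.23Y = 1153.91, so Y = 1153.91/0.23 = 5017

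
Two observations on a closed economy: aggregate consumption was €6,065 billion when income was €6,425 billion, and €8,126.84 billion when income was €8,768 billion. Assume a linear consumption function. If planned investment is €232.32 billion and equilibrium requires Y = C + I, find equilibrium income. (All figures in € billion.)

Y = 5361

MPC = (8126.84 − 6065)/(8768 − 6425) = 2061.84/2343 = 0.88
a = 6065 − 0.88(6425) = 411
Equilibrium: Y = 411 + 0.88Y + 232.32
0.12Y = 643.32, so Y = 643.32/0.12 = 5361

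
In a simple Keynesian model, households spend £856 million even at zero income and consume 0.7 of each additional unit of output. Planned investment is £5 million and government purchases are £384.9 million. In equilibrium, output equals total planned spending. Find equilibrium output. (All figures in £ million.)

Y = C + I + G = 856 + 0.7Y + 5 + 384.9
Y − 0.7Y = 1245.9
0.3Y = 1245.9, so Y = 1245.9/0.3 = 4153

Y = 4153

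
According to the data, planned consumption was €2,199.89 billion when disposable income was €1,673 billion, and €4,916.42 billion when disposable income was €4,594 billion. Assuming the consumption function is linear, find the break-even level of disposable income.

Y = 9200

MPC = (4916.42 − 2199.89)/(4594 − 1673) = 2716.53/2921 = 0.93
a = 2199.89 − 0.93(1673) = 2199.89 − 1555.89 = 644
Break-even: Y = a/(1−MPC) = 644/0.07 = 9200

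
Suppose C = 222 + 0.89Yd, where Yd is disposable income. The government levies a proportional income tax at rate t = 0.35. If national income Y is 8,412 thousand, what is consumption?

Yd = (1 − 0.35)(8412) = 0.65(8412) = 5467.8
C = 222 + 0.89(5467.8) = 222 + 4866.342 = 5088.342

C = 5088.342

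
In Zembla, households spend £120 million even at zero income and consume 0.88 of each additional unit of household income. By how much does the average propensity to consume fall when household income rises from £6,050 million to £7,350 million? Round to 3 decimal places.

At Y = 6050: C = 120 + 0.88(6050) = 5444, APC = 5444/6050 = 0.8998
At Y = 7350: C = 6588, APC = 6588/7350 = 0.8963
Fall in APC = 0.8998 − 0.8963 = 0.0035 ≈ 0.004

ΔAPC = 0.004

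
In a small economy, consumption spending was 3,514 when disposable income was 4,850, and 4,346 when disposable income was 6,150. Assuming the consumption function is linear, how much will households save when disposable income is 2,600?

MPC = (4346 − 3514)/(6150 − 4850) = 832/1300 = 0.64
a = 3514 − 0.64(4850) = 3514 − 3104 = 410
C = 410 + 0.64(2600) = 2074
S = 2600 − 2074 = 526

S = 526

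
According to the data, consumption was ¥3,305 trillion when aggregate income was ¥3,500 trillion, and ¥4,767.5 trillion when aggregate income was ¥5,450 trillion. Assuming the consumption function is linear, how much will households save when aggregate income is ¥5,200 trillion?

MPC = (4767.5 − 3305)/(5450 − 3500) = 1462.5/1950 = 0.75
a = 3305 − 0.75(3500) = 3305 − 2625 = 680
C = 680 + 0.75(5200) = 4580
S = 5200 − 4580 = 620

S = 620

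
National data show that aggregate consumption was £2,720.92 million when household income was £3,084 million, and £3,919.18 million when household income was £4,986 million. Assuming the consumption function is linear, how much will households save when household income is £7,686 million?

MPC = (3919.18 − 2720.92)/(4986 − 3084) = 1198.26/1902 = 0.63
a = 2720.92 − 0.63(3084) = 2720.92 − 1942.92 = 778
C = 778 + 0.63(7686) = 5620.18
S = 7686 − 5620.18 = 2065.82

S = 2065.82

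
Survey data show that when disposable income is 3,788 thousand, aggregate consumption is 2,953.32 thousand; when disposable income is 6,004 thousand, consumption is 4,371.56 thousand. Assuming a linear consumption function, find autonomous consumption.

a = 529

MPC = ΔC/ΔY = (4371.56 − 2953.32)/(6004 − 3788) = 1418.24/2216 = 0.64
a = C − MPC·Y = 2953.32 − 0.64(3788) = 2953.32 − 2424.32 = 529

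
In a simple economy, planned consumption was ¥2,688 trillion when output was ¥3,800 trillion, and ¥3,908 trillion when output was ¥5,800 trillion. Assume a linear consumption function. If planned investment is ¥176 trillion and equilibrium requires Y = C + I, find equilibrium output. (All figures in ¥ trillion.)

MPC = (3908 − 2688)/(5800 − 3800) = 1220/2000 = 0.61
a = 2688 − 0.61(3800) = 370
Equilibrium: Y = 370 + 0.61Y + 176
0.39Y = 546, so Y = 546/0.39 = 1400

Y = 1400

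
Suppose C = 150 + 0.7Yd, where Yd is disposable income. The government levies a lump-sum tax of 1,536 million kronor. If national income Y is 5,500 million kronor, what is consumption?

Yd = Y − T = 5500 − 1536 = 3964
C = 150 + 0.7(3964) = 150 + 2774.8 = 2924.8

C = 2924.8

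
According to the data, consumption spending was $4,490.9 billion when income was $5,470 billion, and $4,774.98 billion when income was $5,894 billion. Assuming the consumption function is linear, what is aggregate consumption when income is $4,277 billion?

MPC = (4774.98 − 4490.9)/(5894 − 5470) = 284.08/424 = 0.67
a = 4490.9 − 0.67(5470) = 4490.9 − 3664.9 = 826
C = 826 + 0.67(4277) = 826 + 2865.59 = 3691.59

C = 3691.59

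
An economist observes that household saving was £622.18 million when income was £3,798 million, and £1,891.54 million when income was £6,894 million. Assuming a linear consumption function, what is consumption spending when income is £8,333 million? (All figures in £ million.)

C = 5851.47

MPS = ΔS/ΔY = (1891.54 − 622.18)/(6894 − 3798) = 1269.36/3096 = 0.41
MPC = 1 − MPS = 0.59
Autonomous saving = 622.18 − 0.41(3798) = -935, so a = 935
C = 935 + 0.59(8333) = 935 + 4916.47 = 5851.47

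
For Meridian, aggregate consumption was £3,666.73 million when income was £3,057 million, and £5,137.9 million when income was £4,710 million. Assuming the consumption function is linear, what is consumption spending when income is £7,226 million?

C = 7377.14

MPC = (5137.9 − 3666.73)/(4710 − 3057) = 1471.17/1653 = 0.89
a = 3666.73 − 0.89(3057) = 3666.73 − 2720.73 = 946
C = 946 + 0.89(7226) = 946 + 6431.14 = 7377.14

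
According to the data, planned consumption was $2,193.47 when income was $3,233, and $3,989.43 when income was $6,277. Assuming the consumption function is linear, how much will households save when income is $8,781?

MPC = (3989.43 − 2193.47)/(6277 − 3233) = 1795.96/3044 = 0.59
a = 2193.47 − 0.59(3233) = 2193.47 − 1907.47 = 286
C = 286 + 0.59(8781) = 5466.79
S = 8781 − 5466.79 = 3314.21

S = 3314.21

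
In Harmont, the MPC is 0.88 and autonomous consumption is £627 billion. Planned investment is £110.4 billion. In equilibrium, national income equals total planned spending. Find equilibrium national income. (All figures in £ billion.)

Y = C + I = 627 + 0.88Y + 110.4
Y − 0.88Y = 737.4
0.12Y = 737.4, so Y = 737.4/0.12 = 6145

Y = 6145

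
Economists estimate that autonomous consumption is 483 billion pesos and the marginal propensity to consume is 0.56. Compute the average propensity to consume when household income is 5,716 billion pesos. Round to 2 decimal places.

C = 483 + 0.56(5716) = 3683.96
APC = C/Y = 3683.96/5716 = 0.64

APC = 0.64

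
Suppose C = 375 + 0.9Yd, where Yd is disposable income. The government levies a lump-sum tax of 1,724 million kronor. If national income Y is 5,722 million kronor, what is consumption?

C = 3973.2

Yd = Y − T = 5722 − 1724 = 3998
C = 375 + 0.9(3998) = 375 + 3598.2 = 3973.2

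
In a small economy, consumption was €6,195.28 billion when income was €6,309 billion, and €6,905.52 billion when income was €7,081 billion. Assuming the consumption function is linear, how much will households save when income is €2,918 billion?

S = -157.56

MPC = (6905.52 − 6195.28)/(7081 − 6309) = 710.24/772 = 0.92
a = 6195.28 − 0.92(6309) = 6195.28 − 5804.28 = 391
C = 391 + 0.92(2918) = 3075.56
S = 2918 − 3075.56 = -157.56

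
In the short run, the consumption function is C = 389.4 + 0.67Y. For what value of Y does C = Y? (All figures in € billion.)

At break-even, C = Y: 389.4 + 0.67Y = Y
0.33Y = 389.4, so Y = 389.4/0.33 = 1180

Y = 1180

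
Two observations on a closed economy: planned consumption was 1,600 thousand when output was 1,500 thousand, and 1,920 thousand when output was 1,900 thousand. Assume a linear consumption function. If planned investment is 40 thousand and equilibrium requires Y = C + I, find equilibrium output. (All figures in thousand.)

Y = 2200

MPC = (1920 − 1600)/(1900 − 1500) = 320/400 = 0.8
a = 1600 − 0.8(1500) = 400
Equilibrium: Y = 400 + 0.8Y + 40
0.2Y = 440, so Y = 440/0.2 = 2200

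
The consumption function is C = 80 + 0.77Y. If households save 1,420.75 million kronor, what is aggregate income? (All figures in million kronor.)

S = Y − C = -80 + 0.23Y
-80 + 0.23Y = 1420.75, so 0.23Y = 1500.75 and Y = 6525

Y = 6525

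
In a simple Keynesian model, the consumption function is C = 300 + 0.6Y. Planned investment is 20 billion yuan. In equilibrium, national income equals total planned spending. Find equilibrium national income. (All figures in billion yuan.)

Y = C + I = 300 + 0.6Y + 20
Y − 0.6Y = 320
0.4Y = 320, so Y = 320/0.4 = 800

Y = 800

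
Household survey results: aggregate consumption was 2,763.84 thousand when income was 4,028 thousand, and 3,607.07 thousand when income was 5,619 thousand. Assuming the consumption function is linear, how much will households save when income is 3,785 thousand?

MPC = (3607.07 − 2763.84)/(5619 − 4028) = 843.23/1591 = 0.53
a = 2763.84 − 0.53(4028) = 2763.84 − 2134.84 = 629
C = 629 + 0.53(3785) = 2635.05
S = 3785 − 2635.05 = 1149.95

S = 1149.95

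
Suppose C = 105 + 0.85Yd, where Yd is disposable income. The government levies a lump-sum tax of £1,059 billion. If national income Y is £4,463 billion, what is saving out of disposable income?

Yd = Y − T = 4463 − 1059 = 3404
C = 105 + 0.85(3404) = 105 + 2893.4 = 2998.4
S = Yd − C = 3404 − 2998.4 = 405.6

S = 405.6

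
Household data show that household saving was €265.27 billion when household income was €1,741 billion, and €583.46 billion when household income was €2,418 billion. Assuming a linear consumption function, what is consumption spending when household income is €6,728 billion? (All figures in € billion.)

C = 4118.84

MPS = ΔS/ΔY = (583.46 − 265.27)/(2418 − 1741) = 318.19/677 = 0.47
MPC = 1 − MPS = 0.53
Autonomous saving = 265.27 − 0.47(1741) = -553, so a = 553
C = 553 + 0.53(6728) = 553 + 3565.84 = 4118.84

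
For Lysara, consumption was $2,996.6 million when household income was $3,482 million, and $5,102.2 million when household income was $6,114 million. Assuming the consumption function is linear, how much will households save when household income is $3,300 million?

S = 449

MPC = (5102.2 − 2996.6)/(6114 − 3482) = 2105.6/2632 = 0.8
a = 2996.6 − 0.8(3482) = 2996.6 − 2785.6 = 211
C = 211 + 0.8(3300) = 2851
S = 3300 − 2851 = 449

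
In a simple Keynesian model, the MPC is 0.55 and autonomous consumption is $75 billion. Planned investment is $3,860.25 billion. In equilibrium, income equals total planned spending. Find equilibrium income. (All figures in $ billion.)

Y = 8745

Y = C + I = 75 + 0.55Y + 3860.25
Y − 0.55Y = 3935.25
0.45Y = 3935.25, so Y = 3935.25/0.45 = 8745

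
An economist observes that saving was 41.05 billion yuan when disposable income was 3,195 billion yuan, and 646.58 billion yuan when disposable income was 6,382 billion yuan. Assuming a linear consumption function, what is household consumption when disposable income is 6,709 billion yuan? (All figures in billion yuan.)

C = 6000.29

MPS = ΔS/ΔY = (646.58 − 41.05)/(6382 − 3195) = 605.53/3187 = 0.19
MPC = 1 − MPS = 0.81
Autonomous saving = 41.05 − 0.19(3195) = -566, so a = 566
C = 566 + 0.81(6709) = 566 + 5434.29 = 6000.29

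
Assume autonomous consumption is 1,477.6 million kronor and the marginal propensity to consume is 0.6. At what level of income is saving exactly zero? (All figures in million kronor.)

Y = 3694

At break-even, C = Y: 1477.6 + 0.6Y = Y
0.4Y = 1477.6, so Y = 1477.6/0.4 = 3694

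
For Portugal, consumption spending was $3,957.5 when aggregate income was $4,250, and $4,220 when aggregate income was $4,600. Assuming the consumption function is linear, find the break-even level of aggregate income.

Y = 3080

MPC = (4220 − 3957.5)/(4600 − 4250) = 262.5/350 = 0.75
a = 3957.5 − 0.75(4250) = 3957.5 − 3187.5 = 770
Break-even: Y = a/(1−MPC) = 770/0.25 = 3080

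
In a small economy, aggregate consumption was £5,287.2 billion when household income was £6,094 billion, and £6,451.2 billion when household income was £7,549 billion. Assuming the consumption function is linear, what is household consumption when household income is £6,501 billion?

C = 5612.8

MPC = (6451.2 − 5287.2)/(7549 − 6094) = 1164/1455 = 0.8
a = 5287.2 − 0.8(6094) = 5287.2 − 4875.2 = 412
C = 412 + 0.8(6501) = 412 + 5200.8 = 5612.8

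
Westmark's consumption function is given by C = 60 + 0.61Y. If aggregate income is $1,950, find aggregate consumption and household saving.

C = 60 + 0.61(1950) = 60 + 1189.5 = 1249.5
S = Y − C = 1950 − 1249.5 = 700.5

C = 1249.5; S = 700.5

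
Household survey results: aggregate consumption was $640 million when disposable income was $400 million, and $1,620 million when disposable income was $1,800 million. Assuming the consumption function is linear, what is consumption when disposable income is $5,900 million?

C = 4490

MPC = (1620 − 640)/(1800 − 400) = 980/1400 = 0.7
a = 640 − 0.7(400) = 640 − 280 = 360
C = 360 + 0.7(5900) = 360 + 4130 = 4490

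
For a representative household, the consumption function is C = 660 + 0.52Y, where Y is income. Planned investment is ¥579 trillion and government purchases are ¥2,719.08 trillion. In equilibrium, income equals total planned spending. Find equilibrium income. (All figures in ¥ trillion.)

Y = C + I + G = 660 + 0.52Y + 579 + 2719.08
Y − 0.52Y = 3958.08
0.48Y = 3958.08, so Y = 3958.08/0.48 = 8246

Y = 8246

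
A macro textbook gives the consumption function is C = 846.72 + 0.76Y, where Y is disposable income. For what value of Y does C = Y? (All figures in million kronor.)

Y = 3528

At break-even, C = Y: 846.72 + 0.76Y = Y
0.24Y = 846.72, so Y = 846.72/0.24 = 3528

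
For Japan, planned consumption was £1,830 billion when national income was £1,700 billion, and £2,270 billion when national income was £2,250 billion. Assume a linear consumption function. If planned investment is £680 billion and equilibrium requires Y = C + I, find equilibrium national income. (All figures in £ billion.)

MPC = (2270 − 1830)/(2250 − 1700) = 440/550 = 0.8
a = 1830 − 0.8(1700) = 470
Equilibrium: Y = 470 + 0.8Y + 680
0.2Y = 1150, so Y = 1150/0.2 = 5750

Y = 5750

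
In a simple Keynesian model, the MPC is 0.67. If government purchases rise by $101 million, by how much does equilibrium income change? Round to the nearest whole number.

The multiplier is 1/(1 − MPC) = 1/0.33.
ΔY = 101/0.33 = 306.06 ≈ 306

ΔY ≈ 306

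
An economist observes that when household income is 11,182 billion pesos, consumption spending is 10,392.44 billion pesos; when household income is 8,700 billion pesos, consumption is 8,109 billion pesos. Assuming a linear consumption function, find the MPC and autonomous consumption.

MPC = ΔC/ΔY = (10392.44 − 8109)/(11182 − 8700) = 2283.44/2482 = 0.92
a = C − MPC·Y = 8109 − 0.92(8700) = 8109 − 8004 = 105

MPC = 0.92; a = 105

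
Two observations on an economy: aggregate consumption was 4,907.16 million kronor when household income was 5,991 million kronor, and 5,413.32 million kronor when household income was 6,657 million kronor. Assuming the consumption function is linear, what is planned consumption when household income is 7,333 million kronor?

MPC = (5413.32 − 4907.16)/(6657 − 5991) = 506.16/666 = 0.76
a = 4907.16 − 0.76(5991) = 4907.16 − 4553.16 = 354
C = 354 + 0.76(7333) = 354 + 5573.08 = 5927.08

C = 5927.08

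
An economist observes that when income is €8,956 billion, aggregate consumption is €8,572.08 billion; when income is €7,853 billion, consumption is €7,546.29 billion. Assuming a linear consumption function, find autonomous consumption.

MPC = ΔC/ΔY = (8572.08 − 7546.29)/(8956 − 7853) = 1025.79/1103 = 0.93
a = C − MPC·Y = 7546.29 − 0.93(7853) = 7546.29 − 7303.29 = 243

a = 243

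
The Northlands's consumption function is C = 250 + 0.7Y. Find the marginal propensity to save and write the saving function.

MPS = 1 − MPC = 1 − 0.7 = 0.3
S = Y − C = -250 + 0.3Y

MPS = 0.3; S = -250 + 0.3Y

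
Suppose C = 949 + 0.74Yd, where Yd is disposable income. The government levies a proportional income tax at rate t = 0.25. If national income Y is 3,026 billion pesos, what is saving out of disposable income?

S = -358.93

Yd = (1 − 0.25)(3026) = 0.75(3026) = 2269.5
C = 949 + 0.74(2269.5) = 949 + 1679.43 = 2628.43
S = Yd − C = 2269.5 − 2628.43 = -358.93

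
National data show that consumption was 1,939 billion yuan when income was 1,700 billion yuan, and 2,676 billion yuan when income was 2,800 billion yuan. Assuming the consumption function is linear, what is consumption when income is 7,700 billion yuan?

MPC = (2676 − 1939)/(2800 − 1700) = 737/1100 = 0.67
a = 1939 − 0.67(1700) = 1939 − 1139 = 800
C = 800 + 0.67(7700) = 800 + 5159 = 5959

C = 5959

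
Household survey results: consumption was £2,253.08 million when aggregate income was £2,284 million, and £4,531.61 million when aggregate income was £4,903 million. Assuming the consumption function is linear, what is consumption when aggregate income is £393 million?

MPC = (4531.61 − 2253.08)/(4903 − 2284) = 2278.53/2619 = 0.87
a = 2253.08 − 0.87(2284) = 2253.08 − 1987.08 = 266
C = 266 + 0.87(393) = 266 + 341.91 = 607.91

C = 607.91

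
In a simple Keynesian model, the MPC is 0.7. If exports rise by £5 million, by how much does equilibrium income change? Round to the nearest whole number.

The multiplier is 1/(1 − MPC) = 1/0.3.
ΔY = 5/0.3 = 16.67 ≈ 17

ΔY ≈ 17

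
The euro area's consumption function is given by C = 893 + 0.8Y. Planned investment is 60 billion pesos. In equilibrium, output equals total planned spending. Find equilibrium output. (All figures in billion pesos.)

Y = 4765

Y = C + I = 893 + 0.8Y + 60
Y − 0.8Y = 953
0.2Y = 953, so Y = 953/0.2 = 4765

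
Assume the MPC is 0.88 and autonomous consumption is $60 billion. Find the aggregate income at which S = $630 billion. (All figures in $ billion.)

S = Y − C = -60 + 0.12Y
-60 + 0.12Y = 630, so 0.12Y = 690 and Y = 5750

Y = 5750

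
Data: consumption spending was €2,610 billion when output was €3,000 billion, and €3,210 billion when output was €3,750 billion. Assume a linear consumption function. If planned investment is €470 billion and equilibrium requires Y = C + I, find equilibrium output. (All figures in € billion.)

MPC = (3210 − 2610)/(3750 − 3000) = 600/750 = 0.8
a = 2610 − 0.8(3000) = 210
Equilibrium: Y = 210 + 0.8Y + 470
0.2Y = 680, so Y = 680/0.2 = 3400

Y = 3400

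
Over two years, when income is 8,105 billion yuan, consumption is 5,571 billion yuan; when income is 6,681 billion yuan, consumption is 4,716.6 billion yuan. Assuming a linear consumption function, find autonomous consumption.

a = 708

MPC = ΔC/ΔY = (5571 − 4716.6)/(8105 − 6681) = 854.4/1424 = 0.6
a = C − MPC·Y = 4716.6 − 0.6(6681) = 4716.6 − 4008.6 = 708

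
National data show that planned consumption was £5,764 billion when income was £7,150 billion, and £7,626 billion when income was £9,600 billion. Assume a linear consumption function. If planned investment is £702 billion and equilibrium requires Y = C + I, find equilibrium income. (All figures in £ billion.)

MPC = (7626 − 5764)/(9600 − 7150) = 1862/2450 = 0.76
a = 5764 − 0.76(7150) = 330
Equilibrium: Y = 330 + 0.76Y + 702
0.24Y = 1032, so Y = 1032/0.24 = 4300

Y = 4300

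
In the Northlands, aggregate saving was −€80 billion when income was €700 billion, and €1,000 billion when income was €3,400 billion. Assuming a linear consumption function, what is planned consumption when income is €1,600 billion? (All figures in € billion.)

MPS = ΔS/ΔY = (1000 − (-80))/(3400 − 700) = 1080/2700 = 0.4
MPC = 1 − MPS = 0.6
Autonomous saving = -80 − 0.4(700) = -360, so a = 360
C = 360 + 0.6(1600) = 360 + 960 = 1320

C = 1320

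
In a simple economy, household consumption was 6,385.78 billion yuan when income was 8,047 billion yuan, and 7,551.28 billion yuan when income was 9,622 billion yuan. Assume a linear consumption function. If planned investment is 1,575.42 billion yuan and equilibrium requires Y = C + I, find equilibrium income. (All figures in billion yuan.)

Y = 7717

MPC = (7551.28 − 6385.78)/(9622 − 8047) = 1165.5/1575 = 0.74
a = 6385.78 − 0.74(8047) = 431
Equilibrium: Y = 431 + 0.74Y + 1575.42
0.26Y = 2006.42, so Y = 2006.42/0.26 = 7717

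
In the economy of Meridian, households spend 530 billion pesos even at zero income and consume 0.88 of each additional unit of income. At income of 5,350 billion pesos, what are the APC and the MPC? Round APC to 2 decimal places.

MPC = 0.88 (the slope of the consumption function)
C = 530 + 0.88(5350) = 5238, so APC = 5238/5350 = 0.98

APC = 0.98; MPC = 0.88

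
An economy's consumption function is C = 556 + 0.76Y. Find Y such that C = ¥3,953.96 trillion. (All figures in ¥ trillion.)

556 + 0.76Y = 3953.96
0.76Y = 3397.96, so Y = 3397.96/0.76 = 4471

Y = 4471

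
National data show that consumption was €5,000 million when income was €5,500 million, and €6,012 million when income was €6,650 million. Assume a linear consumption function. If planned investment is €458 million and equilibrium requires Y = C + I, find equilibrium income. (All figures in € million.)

Y = 5150

MPC = (6012 − 5000)/(6650 − 5500) = 1012/1150 = 0.88
a = 5000 − 0.88(5500) = 160
Equilibrium: Y = 160 + 0.88Y + 458
0.12Y = 618, so Y = 618/0.12 = 5150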